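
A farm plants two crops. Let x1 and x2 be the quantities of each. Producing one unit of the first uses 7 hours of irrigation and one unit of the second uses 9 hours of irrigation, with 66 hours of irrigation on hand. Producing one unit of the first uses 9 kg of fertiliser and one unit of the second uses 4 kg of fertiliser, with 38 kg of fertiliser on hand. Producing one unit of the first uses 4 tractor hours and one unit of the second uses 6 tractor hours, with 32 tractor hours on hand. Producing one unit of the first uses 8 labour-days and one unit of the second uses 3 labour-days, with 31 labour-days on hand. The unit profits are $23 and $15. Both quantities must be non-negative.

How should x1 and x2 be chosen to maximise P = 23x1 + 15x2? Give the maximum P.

x1 = 5/2, x2 = 11/3, maximum P = 225/2

Vertices and P = 23x1 + 15x2:
  (0, 0) → P = 0
  (0, 16/3) → P = 80
  (31/8, 0) → P = 713/8
  (5/2, 11/3) → P = 225/2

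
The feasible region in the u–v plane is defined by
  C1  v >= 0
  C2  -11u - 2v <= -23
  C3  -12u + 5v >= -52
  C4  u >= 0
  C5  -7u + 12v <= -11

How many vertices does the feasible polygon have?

4

Of the 10 pairwise boundary intersections, those satisfying every inequality are:
  (23/11, 0)
  (13/3, 0)
  (149/73, 20/73)
  (569/109, 232/109)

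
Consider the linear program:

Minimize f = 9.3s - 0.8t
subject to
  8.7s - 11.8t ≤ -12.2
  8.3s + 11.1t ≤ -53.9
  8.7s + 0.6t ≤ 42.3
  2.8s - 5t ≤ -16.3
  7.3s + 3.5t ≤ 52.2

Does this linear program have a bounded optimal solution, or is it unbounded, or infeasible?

From the feasible point (-45043/7258, -1563/7258), moving in the direction (-5, -2.8) keeps every constraint satisfied while f decreases without bound.

unbounded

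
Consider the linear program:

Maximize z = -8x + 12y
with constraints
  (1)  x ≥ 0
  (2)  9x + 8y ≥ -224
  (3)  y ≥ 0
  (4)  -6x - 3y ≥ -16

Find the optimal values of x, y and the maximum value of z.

Corner points and z = -8x + 12y:
  (0, 0) → z = 0
  (0, 16/3) → z = 64
  (8/3, 0) → z = -64/3

At the optimal vertex, x = 0 and -6x - 3y = -16.
Solving simultaneously gives x = 0, y = 16/3.

x = 0, y = 16/3, maximum z = 64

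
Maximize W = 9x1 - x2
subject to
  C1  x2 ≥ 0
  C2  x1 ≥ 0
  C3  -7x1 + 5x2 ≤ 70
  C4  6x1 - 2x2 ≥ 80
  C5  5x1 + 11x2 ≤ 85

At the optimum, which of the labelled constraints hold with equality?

Feasible corners and W = 9x1 - x2:
  (40/3, 0) → W = 120
  (17, 0) → W = 153
  (525/38, 55/38) → W = 2335/19

The maximum is at (17, 0). Substituting into each constraint, equality holds for C1 and C5; the remaining constraints have slack.

C1 and C5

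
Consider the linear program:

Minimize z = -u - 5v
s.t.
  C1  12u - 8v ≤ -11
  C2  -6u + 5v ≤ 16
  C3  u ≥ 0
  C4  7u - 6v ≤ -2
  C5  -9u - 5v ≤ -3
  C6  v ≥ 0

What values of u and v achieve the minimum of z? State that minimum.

u = 73/12, v = 21/2, minimum z = -703/12

Extreme points and z = -u - 5v:
  (73/12, 21/2) → z = -703/12
  (0, 11/8) → z = -55/8
  (0, 16/5) → z = -16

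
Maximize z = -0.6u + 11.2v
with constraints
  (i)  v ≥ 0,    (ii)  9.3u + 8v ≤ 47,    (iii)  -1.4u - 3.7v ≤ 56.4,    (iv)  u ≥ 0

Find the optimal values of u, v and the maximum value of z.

u = 0, v = 5.875, maximum z = 65.8

Vertices and z = -0.6u + 11.2v:
  (470/93, 0) → z = -94/31
  (0, 0) → z = 0
  (0, 47/8) → z = 329/5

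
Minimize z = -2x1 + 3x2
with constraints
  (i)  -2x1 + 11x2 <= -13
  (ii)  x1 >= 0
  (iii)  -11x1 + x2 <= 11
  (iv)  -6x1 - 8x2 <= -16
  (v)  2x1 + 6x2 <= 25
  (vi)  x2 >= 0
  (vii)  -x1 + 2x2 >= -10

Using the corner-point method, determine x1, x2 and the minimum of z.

Corner points and z = -2x1 + 3x2:
  (353/34, 12/17) → z = -317/17
  (13/2, 0) → z = -13
  (11, 1/2) → z = -41/2
  (10, 0) → z = -20

x1 = 11, x2 = 1/2, minimum z = -41/2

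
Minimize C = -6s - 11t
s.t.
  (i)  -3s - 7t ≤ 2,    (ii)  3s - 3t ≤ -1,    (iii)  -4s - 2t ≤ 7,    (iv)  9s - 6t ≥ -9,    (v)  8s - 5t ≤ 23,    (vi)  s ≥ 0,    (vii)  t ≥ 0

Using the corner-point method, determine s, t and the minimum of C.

s = 61, t = 93, minimum C = -1389

The binding constraints are 9s - 6t = -9 and 8s - 5t = 23.
Solving simultaneously gives s = 61, t = 93.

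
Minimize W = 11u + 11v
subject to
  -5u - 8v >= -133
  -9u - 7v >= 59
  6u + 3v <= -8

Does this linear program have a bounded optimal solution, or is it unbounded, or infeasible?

unbounded

From the feasible point (-1403/37, 1492/37), moving in the direction (3, -6) keeps every constraint satisfied while W decreases without bound.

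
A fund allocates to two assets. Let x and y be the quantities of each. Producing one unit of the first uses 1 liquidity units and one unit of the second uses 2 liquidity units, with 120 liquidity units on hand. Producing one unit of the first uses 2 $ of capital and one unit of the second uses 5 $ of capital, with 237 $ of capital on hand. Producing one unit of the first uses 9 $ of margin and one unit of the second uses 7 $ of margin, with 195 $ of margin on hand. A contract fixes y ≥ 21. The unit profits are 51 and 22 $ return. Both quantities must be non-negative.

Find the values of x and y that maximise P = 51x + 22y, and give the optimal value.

x = 16/3, y = 21, maximum P = 734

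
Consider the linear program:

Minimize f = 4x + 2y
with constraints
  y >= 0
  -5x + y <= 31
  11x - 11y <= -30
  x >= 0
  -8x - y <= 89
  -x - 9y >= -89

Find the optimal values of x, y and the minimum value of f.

Corner points and f = 4x + 2y:
  (0, 30/11) → f = 60/11
  (709/110, 1009/110) → f = 2427/55
  (0, 89/9) → f = 178/9

x = 0, y = 30/11, minimum f = 60/11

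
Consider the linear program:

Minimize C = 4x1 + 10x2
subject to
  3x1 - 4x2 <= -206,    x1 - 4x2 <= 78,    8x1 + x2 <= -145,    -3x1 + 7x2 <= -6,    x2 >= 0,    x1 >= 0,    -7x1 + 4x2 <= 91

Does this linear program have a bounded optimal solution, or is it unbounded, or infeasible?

infeasible

The boundaries x1 = 0 and -7x1 + 4x2 = 91 meet at (0, 91/4), but that point violates 3x1 - 4x2 ≤ -206. Every candidate vertex is excluded by some other constraint, so the feasible region is empty.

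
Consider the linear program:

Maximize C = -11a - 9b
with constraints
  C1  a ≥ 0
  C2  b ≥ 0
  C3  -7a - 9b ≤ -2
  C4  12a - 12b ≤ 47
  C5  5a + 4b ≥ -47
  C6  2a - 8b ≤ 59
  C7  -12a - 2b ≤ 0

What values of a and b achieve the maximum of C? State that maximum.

a = 0, b = 2/9, maximum C = -2

Corner points and C = -11a - 9b:
  (0, 2/9) → C = -2
  (2/7, 0) → C = -22/7
  (47/12, 0) → C = -517/12
The feasible region is unbounded (it extends along (0, 1), (1, 1)), but C strictly decreases along every unbounded feasible direction, so there is no improving ray and the maximum is attained at a vertex.

At the optimal vertex, a = 0 and -7a - 9b = -2.
Solving simultaneously gives a = 0, b = 2/9.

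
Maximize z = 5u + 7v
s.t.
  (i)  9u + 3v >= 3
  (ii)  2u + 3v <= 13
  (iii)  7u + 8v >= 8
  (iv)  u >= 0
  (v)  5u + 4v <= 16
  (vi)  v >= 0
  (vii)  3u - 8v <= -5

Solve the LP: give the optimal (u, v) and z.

Extreme points and z = 5u + 7v:
  (0, 1) → z = 7
  (3/10, 59/80) → z = 533/80
  (0, 4) → z = 28
  (27/13, 73/52) → z = 1051/52

At the optimal vertex, u = 0 and 5u + 4v = 16.
Solving simultaneously gives u = 0, v = 4.

u = 0, v = 4, maximum z = 28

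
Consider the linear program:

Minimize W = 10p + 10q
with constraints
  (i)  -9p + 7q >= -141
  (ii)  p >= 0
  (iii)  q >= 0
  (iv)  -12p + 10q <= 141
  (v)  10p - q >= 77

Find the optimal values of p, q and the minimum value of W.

p = 77/10, q = 0, minimum W = 77

Vertices and W = 10p + 10q:
  (47/3, 0) → W = 470/3
  (799/2, 987/2) → W = 8930
  (77/10, 0) → W = 77
  (911/88, 1167/44) → W = 1475/4

At the optimal vertex, q = 0 and 10p - q = 77.
Solving simultaneously gives p = 77/10, q = 0.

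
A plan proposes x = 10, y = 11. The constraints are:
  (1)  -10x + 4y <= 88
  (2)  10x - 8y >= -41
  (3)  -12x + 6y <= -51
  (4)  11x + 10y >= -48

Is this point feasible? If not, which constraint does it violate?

feasible

(1): -56 ≤ 88 ✓
(2): 12 ≥ -41 ✓
(3): -54 ≤ -51 ✓
(4): 220 ≥ -48 ✓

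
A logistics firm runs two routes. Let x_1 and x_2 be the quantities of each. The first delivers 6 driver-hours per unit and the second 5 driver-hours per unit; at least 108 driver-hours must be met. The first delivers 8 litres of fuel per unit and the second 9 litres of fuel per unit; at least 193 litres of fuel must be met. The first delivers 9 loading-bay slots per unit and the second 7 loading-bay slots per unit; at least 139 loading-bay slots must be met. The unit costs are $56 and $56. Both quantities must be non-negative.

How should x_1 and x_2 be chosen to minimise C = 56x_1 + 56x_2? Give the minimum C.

x_1 = 1/2, x_2 = 21, minimum C = 1204

The feasible region is unbounded (it extends along (0, 1), (1, 0)), but C strictly increases along every unbounded feasible direction, so there is no improving ray and the minimum is attained at a vertex.

The optimum lies where 6x_1 + 5x_2 = 108 and 8x_1 + 9x_2 = 193.
Solving simultaneously gives x_1 = 1/2, x_2 = 21.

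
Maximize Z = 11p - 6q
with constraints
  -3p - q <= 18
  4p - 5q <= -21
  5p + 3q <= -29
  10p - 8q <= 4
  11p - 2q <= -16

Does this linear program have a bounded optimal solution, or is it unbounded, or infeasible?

Corner points and Z = 11p - 6q:
  (-111/19, -9/19) → Z = -1167/19
  (-25/4, 3/4) → Z = -293/4
  (-208/37, -11/37) → Z = -2222/37
The feasible region has finitely many vertices and no improving ray; the maximum is -2222/37 at (-208/37, -11/37).

bounded optimum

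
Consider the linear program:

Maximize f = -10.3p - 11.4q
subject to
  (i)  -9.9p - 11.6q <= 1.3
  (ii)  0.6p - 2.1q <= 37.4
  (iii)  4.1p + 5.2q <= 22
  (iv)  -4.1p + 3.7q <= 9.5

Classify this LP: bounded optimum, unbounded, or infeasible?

Corner points and f = -10.3p - 11.4q:
  (43111/2775, -12368/925) → f = -210577/27750
  (-11501/8419, 8872/8419) → f = 34639/16838
  (24068/1173, -14014/1173) → f = -440704/5865
  (3200/3649, 315/89) → f = -180191/3649
The feasible region has finitely many vertices and no improving ray; the maximum is 34639/16838 at (-11501/8419, 8872/8419).

bounded optimum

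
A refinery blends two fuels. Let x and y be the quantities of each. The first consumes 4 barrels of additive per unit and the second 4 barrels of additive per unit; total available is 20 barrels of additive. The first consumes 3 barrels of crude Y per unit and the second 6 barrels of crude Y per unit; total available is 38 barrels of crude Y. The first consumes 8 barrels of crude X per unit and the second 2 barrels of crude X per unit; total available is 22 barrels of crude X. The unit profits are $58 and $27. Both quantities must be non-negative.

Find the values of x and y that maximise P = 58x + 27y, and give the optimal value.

x = 2, y = 3, maximum P = 197

Extreme points and P = 58x + 27y:
  (0, 0) → P = 0
  (0, 5) → P = 135
  (11/4, 0) → P = 319/2
  (2, 3) → P = 197

The binding constraints are 4x + 4y = 20 and 8x + 2y = 22.
Solving simultaneously gives x = 2, y = 3.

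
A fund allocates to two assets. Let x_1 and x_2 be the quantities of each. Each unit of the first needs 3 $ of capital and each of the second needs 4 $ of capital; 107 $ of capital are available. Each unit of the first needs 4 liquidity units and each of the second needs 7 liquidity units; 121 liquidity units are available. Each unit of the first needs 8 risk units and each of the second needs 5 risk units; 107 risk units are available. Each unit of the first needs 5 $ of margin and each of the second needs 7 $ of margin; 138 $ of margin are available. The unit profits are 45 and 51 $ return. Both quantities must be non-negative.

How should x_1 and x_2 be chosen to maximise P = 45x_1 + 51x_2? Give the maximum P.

Feasible corners and P = 45x_1 + 51x_2:
  (0, 0) → P = 0
  (0, 121/7) → P = 6171/7
  (107/8, 0) → P = 4815/8
  (4, 15) → P = 945

At the optimal vertex, 4x_1 + 7x_2 = 121 and 8x_1 + 5x_2 = 107.
Solving simultaneously gives x_1 = 4, x_2 = 15.

x_1 = 4, x_2 = 15, maximum P = 945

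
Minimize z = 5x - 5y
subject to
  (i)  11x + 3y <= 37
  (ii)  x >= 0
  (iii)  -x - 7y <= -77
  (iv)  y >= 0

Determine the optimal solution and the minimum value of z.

x = 0, y = 37/3, minimum z = -185/3

At the optimal vertex, 11x + 3y = 37 and x = 0.
Solving simultaneously gives x = 0, y = 37/3.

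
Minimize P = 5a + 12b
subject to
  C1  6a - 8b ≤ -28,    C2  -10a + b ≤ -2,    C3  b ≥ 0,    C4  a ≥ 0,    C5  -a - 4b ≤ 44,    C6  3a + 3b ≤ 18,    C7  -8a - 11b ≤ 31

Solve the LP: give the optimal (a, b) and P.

Extreme points and P = 5a + 12b:
  (22/37, 146/37) → P = 1862/37
  (10/7, 32/7) → P = 62
  (8/11, 58/11) → P = 736/11

The optimum lies where 6a - 8b = -28 and -10a + b = -2.
Solving simultaneously gives a = 22/37, b = 146/37.

a = 22/37, b = 146/37, minimum P = 1862/37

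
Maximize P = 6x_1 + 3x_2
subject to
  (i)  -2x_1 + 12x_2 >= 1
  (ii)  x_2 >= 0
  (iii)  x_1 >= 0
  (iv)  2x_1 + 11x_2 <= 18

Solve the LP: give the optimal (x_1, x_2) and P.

x_1 = 205/46, x_2 = 19/23, maximum P = 672/23

Vertices and P = 6x_1 + 3x_2:
  (0, 1/12) → P = 1/4
  (205/46, 19/23) → P = 672/23
  (0, 18/11) → P = 54/11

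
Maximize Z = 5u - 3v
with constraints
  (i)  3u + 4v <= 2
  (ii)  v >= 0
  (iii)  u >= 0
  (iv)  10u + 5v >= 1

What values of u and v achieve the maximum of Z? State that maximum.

u = 2/3, v = 0, maximum Z = 10/3

Vertices and Z = 5u - 3v:
  (2/3, 0) → Z = 10/3
  (0, 1/2) → Z = -3/2
  (1/10, 0) → Z = 1/2
  (0, 1/5) → Z = -3/5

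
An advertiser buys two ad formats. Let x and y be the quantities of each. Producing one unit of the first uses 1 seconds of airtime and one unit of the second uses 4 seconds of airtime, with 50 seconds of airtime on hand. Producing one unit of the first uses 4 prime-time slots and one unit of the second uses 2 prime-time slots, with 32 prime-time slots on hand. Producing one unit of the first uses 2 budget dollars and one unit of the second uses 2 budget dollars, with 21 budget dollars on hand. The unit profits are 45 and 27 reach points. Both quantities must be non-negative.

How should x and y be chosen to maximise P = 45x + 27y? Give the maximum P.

x = 11/2, y = 5, maximum P = 765/2

Vertices and P = 45x + 27y:
  (0, 0) → P = 0
  (0, 21/2) → P = 567/2
  (8, 0) → P = 360
  (11/2, 5) → P = 765/2

At the optimal vertex, 4x + 2y = 32 and 2x + 2y = 21.
Solving simultaneously gives x = 11/2, y = 5.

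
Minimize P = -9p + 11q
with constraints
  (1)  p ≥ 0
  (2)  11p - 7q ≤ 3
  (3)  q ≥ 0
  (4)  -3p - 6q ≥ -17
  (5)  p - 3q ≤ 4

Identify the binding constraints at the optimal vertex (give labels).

(2) and (3)

Extreme points and P = -9p + 11q:
  (0, 0) → P = 0
  (0, 17/6) → P = 187/6
  (3/11, 0) → P = -27/11
  (137/87, 178/87) → P = 25/3

The minimum is at (3/11, 0). Substituting into each constraint, equality holds for (2) and (3); the remaining constraints have slack.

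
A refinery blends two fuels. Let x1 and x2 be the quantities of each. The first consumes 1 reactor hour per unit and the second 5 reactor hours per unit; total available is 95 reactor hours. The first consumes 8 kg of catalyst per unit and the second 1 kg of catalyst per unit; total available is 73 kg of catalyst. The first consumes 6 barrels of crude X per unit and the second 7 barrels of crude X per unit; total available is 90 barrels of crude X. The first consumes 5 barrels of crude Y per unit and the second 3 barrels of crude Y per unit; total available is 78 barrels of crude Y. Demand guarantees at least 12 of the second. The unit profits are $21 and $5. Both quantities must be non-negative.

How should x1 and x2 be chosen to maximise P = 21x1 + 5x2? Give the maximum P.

Corner points and P = 21x1 + 5x2:
  (0, 90/7) → P = 450/7
  (0, 12) → P = 60
  (1, 12) → P = 81

The optimum lies where 6x1 + 7x2 = 90 and x2 = 12.
Solving simultaneously gives x1 = 1, x2 = 12.

x1 = 1, x2 = 12, maximum P = 81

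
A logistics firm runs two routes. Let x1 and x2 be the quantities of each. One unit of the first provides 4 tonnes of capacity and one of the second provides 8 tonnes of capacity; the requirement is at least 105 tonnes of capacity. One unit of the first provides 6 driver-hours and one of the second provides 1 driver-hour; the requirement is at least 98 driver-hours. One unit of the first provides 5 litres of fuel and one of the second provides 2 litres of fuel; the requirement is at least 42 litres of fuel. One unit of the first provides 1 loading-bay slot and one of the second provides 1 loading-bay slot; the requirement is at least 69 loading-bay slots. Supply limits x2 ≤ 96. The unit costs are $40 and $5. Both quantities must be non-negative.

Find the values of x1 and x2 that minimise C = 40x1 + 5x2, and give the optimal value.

x1 = 1/3, x2 = 96, minimum C = 1480/3

Feasible corners and C = 40x1 + 5x2:
  (69, 0) → C = 2760
  (29/5, 316/5) → C = 548
  (1/3, 96) → C = 1480/3
The feasible region is unbounded (it extends along (1, 0)), but C strictly increases along every unbounded feasible direction, so there is no improving ray and the minimum is attained at a vertex.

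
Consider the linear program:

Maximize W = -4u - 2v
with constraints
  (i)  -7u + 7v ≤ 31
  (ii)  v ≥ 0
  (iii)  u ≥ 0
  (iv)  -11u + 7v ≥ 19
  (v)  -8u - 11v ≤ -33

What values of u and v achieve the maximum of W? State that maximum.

Vertices and W = -4u - 2v:
  (0, 31/7) → W = -62/7
  (3, 52/7) → W = -188/7
  (0, 3) → W = -6
  (22/177, 515/177) → W = -1118/177

The optimum lies where u = 0 and -8u - 11v = -33.
Solving simultaneously gives u = 0, v = 3.

u = 0, v = 3, maximum W = -6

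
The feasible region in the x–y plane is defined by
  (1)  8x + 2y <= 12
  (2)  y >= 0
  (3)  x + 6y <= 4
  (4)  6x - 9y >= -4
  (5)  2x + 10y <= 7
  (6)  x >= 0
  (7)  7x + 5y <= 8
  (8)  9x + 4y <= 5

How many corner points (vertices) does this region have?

Pairwise boundary intersections that survive every other constraint:
  (0, 0)
  (5/9, 0)
  (4/15, 28/45)
  (7/25, 31/50)
  (0, 4/9)

5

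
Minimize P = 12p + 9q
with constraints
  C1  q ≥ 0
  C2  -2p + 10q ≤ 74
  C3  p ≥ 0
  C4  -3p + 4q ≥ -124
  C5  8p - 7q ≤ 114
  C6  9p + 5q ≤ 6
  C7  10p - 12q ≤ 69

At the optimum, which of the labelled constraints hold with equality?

C1 and C3

Extreme points and P = 12p + 9q:
  (0, 0) → P = 0
  (2/3, 0) → P = 8
  (0, 6/5) → P = 54/5

The minimum is at (0, 0). Substituting into each constraint, equality holds for C1 and C3; the remaining constraints have slack.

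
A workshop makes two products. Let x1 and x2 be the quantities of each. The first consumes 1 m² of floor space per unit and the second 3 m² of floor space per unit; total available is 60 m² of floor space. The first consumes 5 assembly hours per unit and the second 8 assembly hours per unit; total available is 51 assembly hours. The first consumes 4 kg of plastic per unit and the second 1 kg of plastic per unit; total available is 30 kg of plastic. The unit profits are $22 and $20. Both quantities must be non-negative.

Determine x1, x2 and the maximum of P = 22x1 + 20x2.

Vertices and P = 22x1 + 20x2:
  (0, 0) → P = 0
  (0, 51/8) → P = 255/2
  (15/2, 0) → P = 165
  (7, 2) → P = 194

x1 = 7, x2 = 2, maximum P = 194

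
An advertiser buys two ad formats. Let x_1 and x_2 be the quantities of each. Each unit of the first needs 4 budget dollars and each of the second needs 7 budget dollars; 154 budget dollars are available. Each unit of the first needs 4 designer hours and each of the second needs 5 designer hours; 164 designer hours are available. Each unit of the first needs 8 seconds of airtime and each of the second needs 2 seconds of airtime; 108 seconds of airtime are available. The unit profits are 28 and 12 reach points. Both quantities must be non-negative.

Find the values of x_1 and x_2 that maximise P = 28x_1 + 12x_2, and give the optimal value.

Vertices and P = 28x_1 + 12x_2:
  (0, 0) → P = 0
  (0, 22) → P = 264
  (27/2, 0) → P = 378
  (28/3, 50/3) → P = 1384/3

At the optimal vertex, 4x_1 + 7x_2 = 154 and 8x_1 + 2x_2 = 108.
Solving simultaneously gives x_1 = 28/3, x_2 = 50/3.

x_1 = 28/3, x_2 = 50/3, maximum P = 1384/3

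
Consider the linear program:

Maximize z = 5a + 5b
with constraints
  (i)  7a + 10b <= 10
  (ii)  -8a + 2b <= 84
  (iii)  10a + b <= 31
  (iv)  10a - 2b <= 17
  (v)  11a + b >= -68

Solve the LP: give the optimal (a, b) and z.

a = 5/3, b = -1/6, maximum z = 15/2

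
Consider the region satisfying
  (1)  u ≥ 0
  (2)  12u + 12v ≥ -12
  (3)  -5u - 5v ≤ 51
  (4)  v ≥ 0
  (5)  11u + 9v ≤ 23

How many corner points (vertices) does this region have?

The feasible vertices (each the meet of two boundaries and inside every other half-plane) are:
  (0, 0)
  (0, 23/9)
  (23/11, 0)

3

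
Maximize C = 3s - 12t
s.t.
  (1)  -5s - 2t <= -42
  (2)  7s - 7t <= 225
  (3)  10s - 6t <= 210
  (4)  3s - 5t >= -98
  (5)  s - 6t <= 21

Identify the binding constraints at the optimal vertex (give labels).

Feasible corners and C = 3s - 12t:
  (14/31, 616/31) → C = -7350/31
  (147/16, -63/32) → C = 819/16
  (819/16, 805/16) → C = -7203/16
  (21, 0) → C = 63

The maximum is at (21, 0). Substituting into each constraint, equality holds for (3) and (5); the remaining constraints have slack.

(3) and (5)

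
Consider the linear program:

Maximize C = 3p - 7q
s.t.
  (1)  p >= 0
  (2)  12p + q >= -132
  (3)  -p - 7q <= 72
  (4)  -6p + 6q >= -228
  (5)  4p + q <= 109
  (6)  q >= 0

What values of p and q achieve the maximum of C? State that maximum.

At the optimal vertex, 4p + q = 109 and q = 0.
Solving simultaneously gives p = 109/4, q = 0.

p = 109/4, q = 0, maximum C = 327/4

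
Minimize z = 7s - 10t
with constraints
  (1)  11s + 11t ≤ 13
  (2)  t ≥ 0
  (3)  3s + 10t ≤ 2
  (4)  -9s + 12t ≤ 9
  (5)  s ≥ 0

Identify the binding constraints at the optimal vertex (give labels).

Vertices and z = 7s - 10t:
  (2/3, 0) → z = 14/3
  (0, 0) → z = 0
  (0, 1/5) → z = -2

The minimum is at (0, 1/5). Substituting into each constraint, equality holds for (3) and (5); the remaining constraints have slack.

(3) and (5)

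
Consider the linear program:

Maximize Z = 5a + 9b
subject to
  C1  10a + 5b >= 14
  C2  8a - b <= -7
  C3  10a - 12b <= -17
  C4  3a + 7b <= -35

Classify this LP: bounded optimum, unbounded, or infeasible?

The boundaries 10a + 5b = 14 and 8a - b = -7 meet at (-21/50, 91/25), but that point violates 3a + 7b ≤ -35. Every candidate vertex is excluded by some other constraint, so the feasible region is empty.

infeasible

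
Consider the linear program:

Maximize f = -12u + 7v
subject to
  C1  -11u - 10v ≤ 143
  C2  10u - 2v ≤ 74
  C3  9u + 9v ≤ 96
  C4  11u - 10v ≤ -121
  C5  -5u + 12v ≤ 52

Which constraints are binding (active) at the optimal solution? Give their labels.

Feasible corners and f = -12u + 7v:
  (-12, -11/10) → f = 1363/10
  (-86/7, -11/14) → f = 1987/14
  (-466/41, -33/82) → f = 10953/82

The maximum is at (-86/7, -11/14). Substituting into each constraint, equality holds for C1 and C5; the remaining constraints have slack.

C1 and C5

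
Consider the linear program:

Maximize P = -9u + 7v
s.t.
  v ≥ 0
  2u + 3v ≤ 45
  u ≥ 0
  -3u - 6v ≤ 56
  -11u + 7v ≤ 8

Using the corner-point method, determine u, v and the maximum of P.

Corner points and P = -9u + 7v:
  (45/2, 0) → P = -405/2
  (0, 0) → P = 0
  (291/47, 511/47) → P = 958/47
  (0, 8/7) → P = 8

The optimum lies where 2u + 3v = 45 and -11u + 7v = 8.
Solving simultaneously gives u = 291/47, v = 511/47.

u = 291/47, v = 511/47, maximum P = 958/47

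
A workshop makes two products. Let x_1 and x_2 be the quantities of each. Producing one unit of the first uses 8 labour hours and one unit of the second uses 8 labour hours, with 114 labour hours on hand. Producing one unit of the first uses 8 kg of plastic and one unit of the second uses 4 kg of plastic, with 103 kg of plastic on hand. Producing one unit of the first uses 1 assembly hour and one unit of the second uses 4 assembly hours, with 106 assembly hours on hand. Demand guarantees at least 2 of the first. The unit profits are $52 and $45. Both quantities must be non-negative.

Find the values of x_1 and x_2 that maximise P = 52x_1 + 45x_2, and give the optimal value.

Extreme points and P = 52x_1 + 45x_2:
  (103/8, 0) → P = 1339/2
  (2, 0) → P = 104
  (23/2, 11/4) → P = 2887/4
  (2, 49/4) → P = 2621/4

The optimum lies where 8x_1 + 8x_2 = 114 and 8x_1 + 4x_2 = 103.
Solving simultaneously gives x_1 = 23/2, x_2 = 11/4.

x_1 = 23/2, x_2 = 11/4, maximum P = 2887/4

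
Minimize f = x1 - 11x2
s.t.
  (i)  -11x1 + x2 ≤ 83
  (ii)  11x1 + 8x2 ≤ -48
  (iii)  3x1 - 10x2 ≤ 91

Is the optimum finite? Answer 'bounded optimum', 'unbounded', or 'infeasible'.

bounded optimum

Feasible corners and f = x1 - 11x2:
  (-712/99, 35/9) → f = -1649/33
  (-921/107, -1250/107) → f = 12829/107
  (124/67, -1145/134) → f = 12843/134
The feasible region has finitely many vertices and no improving ray; the minimum is -1649/33 at (-712/99, 35/9).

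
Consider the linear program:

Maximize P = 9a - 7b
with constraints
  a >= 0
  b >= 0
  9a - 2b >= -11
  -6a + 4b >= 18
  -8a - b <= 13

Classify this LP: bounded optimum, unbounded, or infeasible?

Feasible corners and P = 9a - 7b:
  (0, 11/2) → P = -77/2
  (0, 9/2) → P = -63/2
The feasible region has finitely many vertices and no improving ray; the maximum is -63/2 at (0, 9/2).

bounded optimum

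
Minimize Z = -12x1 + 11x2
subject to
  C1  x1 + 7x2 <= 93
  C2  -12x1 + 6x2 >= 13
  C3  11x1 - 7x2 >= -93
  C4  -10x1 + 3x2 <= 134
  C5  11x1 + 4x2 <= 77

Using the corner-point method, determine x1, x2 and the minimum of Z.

Extreme points and Z = -12x1 + 11x2:
  (0, 93/7) → Z = 1023/7
  (167/73, 946/73) → Z = 8402/73
  (-255/8, -739/12) → Z = -3539/12
  (205/57, 1067/114) → Z = 6817/114
  (-659/37, -544/37) → Z = 52

At the optimal vertex, -12x1 + 6x2 = 13 and -10x1 + 3x2 = 134.
Solving simultaneously gives x1 = -255/8, x2 = -739/12.

x1 = -255/8, x2 = -739/12, minimum Z = -3539/12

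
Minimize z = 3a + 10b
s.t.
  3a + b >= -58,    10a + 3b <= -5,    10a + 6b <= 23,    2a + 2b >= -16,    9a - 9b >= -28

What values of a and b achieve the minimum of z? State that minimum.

At the optimal vertex, 10a + 3b = -5 and 2a + 2b = -16.
Solving simultaneously gives a = 19/7, b = -75/7.

a = 19/7, b = -75/7, minimum z = -99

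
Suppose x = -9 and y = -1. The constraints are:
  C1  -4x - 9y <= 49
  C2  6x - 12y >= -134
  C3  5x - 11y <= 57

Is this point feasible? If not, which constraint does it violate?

C1: 45 ≤ 49 ✓
C2: -42 ≥ -134 ✓
C3: -34 ≤ 57 ✓

feasible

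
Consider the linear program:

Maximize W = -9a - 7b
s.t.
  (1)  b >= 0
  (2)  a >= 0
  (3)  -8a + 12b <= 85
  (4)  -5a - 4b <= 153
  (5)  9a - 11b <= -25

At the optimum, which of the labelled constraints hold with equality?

(2) and (5)

Vertices and W = -9a - 7b:
  (0, 85/12) → W = -595/12
  (0, 25/11) → W = -175/11
  (127/4, 113/4) → W = -967/2

The maximum is at (0, 25/11). Substituting into each constraint, equality holds for (2) and (5); the remaining constraints have slack.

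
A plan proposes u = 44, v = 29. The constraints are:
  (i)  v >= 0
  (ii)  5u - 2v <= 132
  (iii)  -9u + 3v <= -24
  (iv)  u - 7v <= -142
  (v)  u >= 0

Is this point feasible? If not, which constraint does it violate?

Constraint (ii): 5u - 2v = 162, which is not ≤ 132. All other constraints are satisfied.

not feasible — violates (ii)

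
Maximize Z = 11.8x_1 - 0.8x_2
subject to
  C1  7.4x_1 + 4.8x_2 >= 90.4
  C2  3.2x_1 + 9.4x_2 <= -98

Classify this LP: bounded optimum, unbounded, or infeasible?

unbounded

From the feasible point (33004/1355, -25362/1355), moving in the direction (9.4, -3.2) keeps every constraint satisfied while Z increases without bound.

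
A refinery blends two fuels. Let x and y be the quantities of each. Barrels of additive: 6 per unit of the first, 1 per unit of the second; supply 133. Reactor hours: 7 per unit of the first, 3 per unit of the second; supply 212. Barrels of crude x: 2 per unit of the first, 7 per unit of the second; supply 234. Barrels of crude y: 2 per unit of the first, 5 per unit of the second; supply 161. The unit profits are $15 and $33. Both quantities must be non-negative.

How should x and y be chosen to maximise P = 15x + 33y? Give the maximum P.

At the optimal vertex, 6x + y = 133 and 2x + 5y = 161.
Solving simultaneously gives x = 18, y = 25.

x = 18, y = 25, maximum P = 1095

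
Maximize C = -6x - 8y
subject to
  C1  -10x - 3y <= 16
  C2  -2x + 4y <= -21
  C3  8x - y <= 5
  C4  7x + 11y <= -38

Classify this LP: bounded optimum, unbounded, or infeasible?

The boundaries -10x - 3y = 16 and -2x + 4y = -21 meet at (-1/46, -121/23), but that point violates 8x - y ≤ 5. Every candidate vertex is excluded by some other constraint, so the feasible region is empty.

infeasible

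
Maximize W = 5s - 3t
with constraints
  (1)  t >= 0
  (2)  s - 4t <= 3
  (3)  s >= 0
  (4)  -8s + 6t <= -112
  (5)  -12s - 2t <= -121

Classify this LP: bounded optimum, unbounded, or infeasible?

From the feasible point (215/13, 44/13), moving in the direction (4, 1) keeps every constraint satisfied while W increases without bound.

unbounded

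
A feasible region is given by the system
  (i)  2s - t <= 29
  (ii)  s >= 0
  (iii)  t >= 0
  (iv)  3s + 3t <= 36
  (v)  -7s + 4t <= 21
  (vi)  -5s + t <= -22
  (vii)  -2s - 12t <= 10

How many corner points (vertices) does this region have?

Of the 21 pairwise boundary intersections, those satisfying every inequality are:
  (12, 0)
  (22/5, 0)
  (17/3, 19/3)

3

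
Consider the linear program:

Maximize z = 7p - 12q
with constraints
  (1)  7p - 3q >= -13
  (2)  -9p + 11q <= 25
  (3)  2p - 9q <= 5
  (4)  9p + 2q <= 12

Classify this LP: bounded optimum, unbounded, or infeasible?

bounded optimum

Feasible corners and z = 7p - 12q:
  (-34/25, 29/25) → z = -586/25
  (-44/19, -61/57) → z = -64/19
  (82/117, 37/13) → z = -3422/117
  (118/85, -21/85) → z = 1078/85
The feasible region has finitely many vertices and no improving ray; the maximum is 1078/85 at (118/85, -21/85).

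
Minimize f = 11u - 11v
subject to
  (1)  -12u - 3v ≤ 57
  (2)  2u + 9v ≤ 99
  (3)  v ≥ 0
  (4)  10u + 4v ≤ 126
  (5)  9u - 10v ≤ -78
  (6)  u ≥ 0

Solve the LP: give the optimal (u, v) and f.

u = 0, v = 11, minimum f = -121

Feasible corners and f = 11u - 11v:
  (288/101, 1047/101) → f = -8349/101
  (0, 11) → f = -121
  (0, 39/5) → f = -429/5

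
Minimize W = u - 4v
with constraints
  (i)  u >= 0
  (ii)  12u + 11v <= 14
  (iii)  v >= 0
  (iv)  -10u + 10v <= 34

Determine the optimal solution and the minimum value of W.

u = 0, v = 14/11, minimum W = -56/11

Extreme points and W = u - 4v:
  (0, 14/11) → W = -56/11
  (0, 0) → W = 0
  (7/6, 0) → W = 7/6

The binding constraints are u = 0 and 12u + 11v = 14.
Solving simultaneously gives u = 0, v = 14/11.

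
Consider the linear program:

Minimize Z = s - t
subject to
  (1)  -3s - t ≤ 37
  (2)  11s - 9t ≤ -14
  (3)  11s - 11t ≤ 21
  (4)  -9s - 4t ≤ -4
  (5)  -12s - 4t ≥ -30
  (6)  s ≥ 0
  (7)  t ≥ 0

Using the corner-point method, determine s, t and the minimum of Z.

Corner points and Z = s - t:
  (107/76, 249/76) → Z = -71/38
  (0, 14/9) → Z = -14/9
  (0, 15/2) → Z = -15/2

s = 0, t = 15/2, minimum Z = -15/2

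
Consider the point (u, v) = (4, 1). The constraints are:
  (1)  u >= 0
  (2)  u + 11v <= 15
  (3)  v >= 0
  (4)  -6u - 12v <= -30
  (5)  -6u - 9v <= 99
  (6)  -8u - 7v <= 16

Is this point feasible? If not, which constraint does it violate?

(1): 4 ≥ 0 ✓
(2): 15 ≤ 15 ✓
(3): 1 ≥ 0 ✓
(4): -36 ≤ -30 ✓
(5): -33 ≤ 99 ✓
(6): -39 ≤ 16 ✓

feasible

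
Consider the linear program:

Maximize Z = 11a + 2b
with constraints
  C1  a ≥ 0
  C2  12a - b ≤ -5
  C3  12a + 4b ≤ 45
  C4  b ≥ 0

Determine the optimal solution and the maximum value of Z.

Corner points and Z = 11a + 2b:
  (0, 5) → Z = 10
  (0, 45/4) → Z = 45/2
  (5/12, 10) → Z = 295/12

The binding constraints are 12a - b = -5 and 12a + 4b = 45.
Solving simultaneously gives a = 5/12, b = 10.

a = 5/12, b = 10, maximum Z = 295/12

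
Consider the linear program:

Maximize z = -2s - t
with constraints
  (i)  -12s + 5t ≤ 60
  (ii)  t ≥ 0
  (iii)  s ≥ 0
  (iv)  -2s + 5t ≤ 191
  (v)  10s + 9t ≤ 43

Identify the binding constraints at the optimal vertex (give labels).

Corner points and z = -2s - t:
  (0, 0) → z = 0
  (43/10, 0) → z = -43/5
  (0, 43/9) → z = -43/9

The maximum is at (0, 0). Substituting into each constraint, equality holds for (ii) and (iii); the remaining constraints have slack.

(ii) and (iii)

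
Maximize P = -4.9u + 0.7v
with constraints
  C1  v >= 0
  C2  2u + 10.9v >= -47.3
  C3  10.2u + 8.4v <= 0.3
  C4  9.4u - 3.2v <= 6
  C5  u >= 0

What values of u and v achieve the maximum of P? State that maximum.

Extreme points and P = -4.9u + 0.7v:
  (1/34, 0) → P = -49/340
  (0, 0) → P = 0
  (0, 1/28) → P = 1/40

The binding constraints are 10.2u + 8.4v = 0.3 and u = 0.
Solving simultaneously gives u = 0, v = 1/28.

u = 0, v = 1/28, maximum P = 1/40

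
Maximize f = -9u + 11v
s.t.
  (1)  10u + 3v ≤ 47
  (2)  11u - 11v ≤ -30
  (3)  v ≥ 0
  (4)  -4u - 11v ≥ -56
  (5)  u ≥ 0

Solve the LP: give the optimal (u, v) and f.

u = 0, v = 56/11, maximum f = 56

Extreme points and f = -9u + 11v:
  (26/15, 736/165) → f = 502/15
  (0, 30/11) → f = 30
  (0, 56/11) → f = 56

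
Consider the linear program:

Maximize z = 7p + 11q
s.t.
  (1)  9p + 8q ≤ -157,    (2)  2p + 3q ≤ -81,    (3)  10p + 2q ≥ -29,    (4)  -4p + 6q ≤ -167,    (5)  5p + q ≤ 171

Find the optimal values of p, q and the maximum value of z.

Feasible corners and z = 7p + 11q:
  (177/11, -415/11) → z = -3326/11
  (1525/31, -2324/31) → z = -14889/31
  (75/26, -376/13) → z = -7747/26
The feasible region is unbounded (it extends along (1, -5)), but z strictly decreases along every unbounded feasible direction, so there is no improving ray and the maximum is attained at a vertex.

p = 75/26, q = -376/13, maximum z = -7747/26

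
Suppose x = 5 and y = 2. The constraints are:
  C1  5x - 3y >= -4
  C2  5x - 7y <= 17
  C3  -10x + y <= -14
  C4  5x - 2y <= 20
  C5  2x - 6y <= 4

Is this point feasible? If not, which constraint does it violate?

Constraint C4: 5x - 2y = 21, which is not ≤ 20. All other constraints are satisfied.

not feasible — violates C4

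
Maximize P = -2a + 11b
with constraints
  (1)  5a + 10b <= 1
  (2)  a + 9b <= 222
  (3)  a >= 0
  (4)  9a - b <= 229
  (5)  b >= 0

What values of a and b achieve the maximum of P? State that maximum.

a = 0, b = 1/10, maximum P = 11/10

Vertices and P = -2a + 11b:
  (0, 1/10) → P = 11/10
  (1/5, 0) → P = -2/5
  (0, 0) → P = 0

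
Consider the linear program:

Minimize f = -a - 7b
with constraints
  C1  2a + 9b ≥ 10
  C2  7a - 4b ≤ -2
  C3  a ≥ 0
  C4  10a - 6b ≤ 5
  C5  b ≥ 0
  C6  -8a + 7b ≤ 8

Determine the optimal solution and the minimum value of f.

a = 18/17, b = 40/17, minimum f = -298/17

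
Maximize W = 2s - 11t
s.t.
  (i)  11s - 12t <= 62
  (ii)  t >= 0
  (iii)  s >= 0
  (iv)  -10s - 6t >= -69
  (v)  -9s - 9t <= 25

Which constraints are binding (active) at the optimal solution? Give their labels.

(i) and (ii)

Feasible corners and W = 2s - 11t:
  (62/11, 0) → W = 124/11
  (200/31, 139/186) → W = 871/186
  (0, 0) → W = 0
  (0, 23/2) → W = -253/2

The maximum is at (62/11, 0). Substituting into each constraint, equality holds for (i) and (ii); the remaining constraints have slack.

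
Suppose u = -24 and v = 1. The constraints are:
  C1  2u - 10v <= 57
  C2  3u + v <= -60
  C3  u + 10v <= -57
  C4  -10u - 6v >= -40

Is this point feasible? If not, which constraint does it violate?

not feasible — violates C3

Constraint C3: u + 10v = -14, which is not ≤ -57. All other constraints are satisfied.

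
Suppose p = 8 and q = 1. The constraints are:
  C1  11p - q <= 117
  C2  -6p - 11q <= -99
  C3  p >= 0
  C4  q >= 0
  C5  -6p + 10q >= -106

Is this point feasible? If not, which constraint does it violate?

Constraint C2: -6p - 11q = -59, which is not ≤ -99. All other constraints are satisfied.

not feasible — violates C2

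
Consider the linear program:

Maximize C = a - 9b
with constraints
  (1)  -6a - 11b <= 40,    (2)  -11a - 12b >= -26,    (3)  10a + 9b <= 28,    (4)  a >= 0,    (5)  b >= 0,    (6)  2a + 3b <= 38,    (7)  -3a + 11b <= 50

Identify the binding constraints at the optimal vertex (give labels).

Corner points and C = a - 9b:
  (0, 13/6) → C = -39/2
  (26/11, 0) → C = 26/11
  (0, 0) → C = 0

The maximum is at (26/11, 0). Substituting into each constraint, equality holds for (2) and (5); the remaining constraints have slack.

(2) and (5)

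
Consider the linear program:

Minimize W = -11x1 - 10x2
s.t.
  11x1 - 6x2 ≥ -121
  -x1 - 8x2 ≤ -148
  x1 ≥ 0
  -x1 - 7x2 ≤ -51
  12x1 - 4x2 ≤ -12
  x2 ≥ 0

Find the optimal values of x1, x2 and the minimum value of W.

x1 = 103/7, x2 = 330/7, minimum W = -4433/7

Vertices and W = -11x1 - 10x2:
  (0, 121/6) → W = -605/3
  (103/7, 330/7) → W = -4433/7
  (0, 37/2) → W = -185
  (124/25, 447/25) → W = -5834/25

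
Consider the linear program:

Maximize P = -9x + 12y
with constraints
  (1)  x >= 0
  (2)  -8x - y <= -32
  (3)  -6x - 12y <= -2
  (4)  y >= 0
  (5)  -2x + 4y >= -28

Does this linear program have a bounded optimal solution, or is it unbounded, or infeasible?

From the feasible point (0, 32), moving in the direction (0, 1) keeps every constraint satisfied while P increases without bound.

unbounded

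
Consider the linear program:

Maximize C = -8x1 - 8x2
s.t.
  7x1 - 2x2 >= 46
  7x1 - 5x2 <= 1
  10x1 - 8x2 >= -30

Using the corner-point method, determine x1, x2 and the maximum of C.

x1 = 76/7, x2 = 15, maximum C = -1448/7

Vertices and C = -8x1 - 8x2:
  (76/7, 15) → C = -1448/7
  (107/9, 335/18) → C = -244
  (79/3, 110/3) → C = -504

The binding constraints are 7x1 - 2x2 = 46 and 7x1 - 5x2 = 1.
Solving simultaneously gives x1 = 76/7, x2 = 15.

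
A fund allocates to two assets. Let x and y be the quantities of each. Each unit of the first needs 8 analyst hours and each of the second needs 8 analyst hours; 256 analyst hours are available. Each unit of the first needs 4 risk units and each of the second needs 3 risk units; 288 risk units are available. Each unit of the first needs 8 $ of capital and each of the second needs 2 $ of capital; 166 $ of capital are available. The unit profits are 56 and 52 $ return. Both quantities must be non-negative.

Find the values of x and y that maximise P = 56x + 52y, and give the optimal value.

Feasible corners and P = 56x + 52y:
  (0, 0) → P = 0
  (0, 32) → P = 1664
  (83/4, 0) → P = 1162
  (17, 15) → P = 1732

The optimum lies where 8x + 8y = 256 and 8x + 2y = 166.
Solving simultaneously gives x = 17, y = 15.

x = 17, y = 15, maximum P = 1732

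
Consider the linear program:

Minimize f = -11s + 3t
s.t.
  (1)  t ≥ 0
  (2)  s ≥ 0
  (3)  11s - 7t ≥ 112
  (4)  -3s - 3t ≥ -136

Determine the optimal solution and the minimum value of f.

Feasible corners and f = -11s + 3t:
  (112/11, 0) → f = -112
  (136/3, 0) → f = -1496/3
  (644/27, 580/27) → f = -5344/27

The binding constraints are t = 0 and -3s - 3t = -136.
Solving simultaneously gives s = 136/3, t = 0.

s = 136/3, t = 0, minimum f = -1496/3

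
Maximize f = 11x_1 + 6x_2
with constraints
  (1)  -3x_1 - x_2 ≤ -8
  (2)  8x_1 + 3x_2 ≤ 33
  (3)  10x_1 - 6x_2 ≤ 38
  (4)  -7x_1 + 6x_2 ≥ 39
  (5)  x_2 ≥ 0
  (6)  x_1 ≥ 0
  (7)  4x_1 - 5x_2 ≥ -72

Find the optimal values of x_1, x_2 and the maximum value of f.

Extreme points and f = 11x_1 + 6x_2:
  (9/25, 173/25) → f = 1137/25
  (0, 8) → f = 48
  (27/23, 181/23) → f = 1383/23
  (0, 11) → f = 66

At the optimal vertex, 8x_1 + 3x_2 = 33 and x_1 = 0.
Solving simultaneously gives x_1 = 0, x_2 = 11.

x_1 = 0, x_2 = 11, maximum f = 66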